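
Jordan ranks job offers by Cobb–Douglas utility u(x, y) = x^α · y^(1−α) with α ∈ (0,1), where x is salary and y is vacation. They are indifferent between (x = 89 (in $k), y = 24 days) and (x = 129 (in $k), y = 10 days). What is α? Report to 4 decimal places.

The Cobb–Douglas utilities coincide, so 89^α·24^(1−α) = 129^α·10^(1−α).
(89/129)^α = (10/24)^(1−α); take logs: α·ln(89/129) = (1−α)·ln(10/24), i.e. α·-0.3711760 = (1−α)·-0.8754687.
Thus α·(-1.2466447) = -0.8754687, so α = -0.8754687/-1.2466447 ≈ 0.7023.

α ≈ 0.7023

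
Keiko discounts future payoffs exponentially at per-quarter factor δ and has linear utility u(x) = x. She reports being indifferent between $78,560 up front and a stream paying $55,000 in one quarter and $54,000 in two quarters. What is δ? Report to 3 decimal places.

Present value of the stream is 55000·δ + 54000·δ². Indifference gives 55000δ + 54000δ² = 78560.
So 54000δ² + 55000δ − 78560 = 0.
By the quadratic formula (taking the positive root), δ = (−55000 + √19993960000.00) / 108000 ≈ 0.800.

δ ≈ 0.800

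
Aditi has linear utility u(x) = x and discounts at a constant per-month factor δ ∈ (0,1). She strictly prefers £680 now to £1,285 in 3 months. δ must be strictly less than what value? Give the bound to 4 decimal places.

Comparing present values: 680 > δ^3·1285.
Dividing by 1285: δ^3 < 0.52918. Both sides are positive, so the cube root keeps the direction.
δ < 0.52918^(1/3) = 0.8089.

δ < 0.8089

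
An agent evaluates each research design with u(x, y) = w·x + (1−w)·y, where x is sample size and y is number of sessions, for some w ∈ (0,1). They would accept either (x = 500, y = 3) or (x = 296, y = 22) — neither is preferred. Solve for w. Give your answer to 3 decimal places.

Equating utilities: w·500 + (1−w)·3 = w·296 + (1−w)·22.
Collecting terms: w·204 = (1−w)·19.
So w/(1−w) = 19/204 = 0.0931, giving w = 19/(204+19) = 0.085.

w = 0.085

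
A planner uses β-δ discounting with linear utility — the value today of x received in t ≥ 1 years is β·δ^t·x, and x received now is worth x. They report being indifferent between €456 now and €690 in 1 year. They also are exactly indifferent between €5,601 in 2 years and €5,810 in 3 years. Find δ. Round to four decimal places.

Both payoffs in the second observation are in the future, so β drops out: δ^2·5601 = δ^3·5810 ⇒ δ = 5601/5810 = 0.96403.

δ ≈ 0.9640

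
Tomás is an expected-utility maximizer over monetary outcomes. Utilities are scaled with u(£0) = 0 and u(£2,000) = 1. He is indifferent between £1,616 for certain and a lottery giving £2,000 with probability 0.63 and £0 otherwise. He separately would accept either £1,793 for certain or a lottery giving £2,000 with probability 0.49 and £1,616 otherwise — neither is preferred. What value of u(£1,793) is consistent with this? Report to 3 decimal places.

0.811

First, u(£1,616) = 0.63·u(£2,000) + 0.37·u(£0) = 0.63.
Chaining: u(£1,793) = 0.49·1.00 + 0.51·0.63 = 0.8113.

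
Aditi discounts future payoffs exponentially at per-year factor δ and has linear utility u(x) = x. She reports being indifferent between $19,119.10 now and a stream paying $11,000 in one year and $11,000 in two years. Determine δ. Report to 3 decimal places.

The stream is worth 11000δ + 11000δ² today, so 11000δ + 11000δ² = 19119.10.
That is, 11000δ² + 11000δ − 19119.10 = 0, a quadratic in δ.
δ = (−11000 + √(11000² + 4·11000·19119.10)) / (2·11000) = (−11000 + √962240400.00) / 22000 ≈ 0.910.

δ ≈ 0.910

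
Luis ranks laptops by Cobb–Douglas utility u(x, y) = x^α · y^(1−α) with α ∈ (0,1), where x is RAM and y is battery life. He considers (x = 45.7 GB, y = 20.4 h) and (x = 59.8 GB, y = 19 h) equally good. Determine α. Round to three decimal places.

The Cobb–Douglas utilities coincide, so 45.7^α·20.4^(1−α) = 59.8^α·19^(1−α).
Rearrange to (45.7/59.8)^α = (19/20.4)^(1−α) and take logs: α·-0.268907 = (1−α)·-0.071096.
With A = -0.268907 and B = -0.071096: α·A = (1−α)·B, so α = B/(A+B) = -0.071096/-0.340003 ≈ 0.209.

α ≈ 0.209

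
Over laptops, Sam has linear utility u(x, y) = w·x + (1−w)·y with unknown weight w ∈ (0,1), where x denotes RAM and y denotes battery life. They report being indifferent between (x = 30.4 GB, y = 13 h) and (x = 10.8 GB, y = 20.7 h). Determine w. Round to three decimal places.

u(30.4,13) = u(10.8,20.7) means w·30.4 + (1−w)·13 = w·10.8 + (1−w)·20.7.
w·(30.4−10.8) = (1−w)·(20.7−13), i.e. w·19.6 = (1−w)·7.7.
So w/(1−w) = 7.7/19.6 = 0.3929, giving w = 7.7/(19.6+7.7) = 0.282.

w = 0.282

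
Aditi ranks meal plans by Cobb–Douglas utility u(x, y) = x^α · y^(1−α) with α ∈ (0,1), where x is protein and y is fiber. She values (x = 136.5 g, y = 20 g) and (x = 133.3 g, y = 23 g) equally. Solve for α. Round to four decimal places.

α ≈ 0.8549

Set the two utilities equal: 136.5^α·20^(1−α) = 133.3^α·23^(1−α).
(136.5/133.3)^α = (23/20)^(1−α); take logs: α·ln(136.5/133.3) = (1−α)·ln(23/20), i.e. α·0.0237224 = (1−α)·0.1397619.
With A = 0.0237224 and B = 0.1397619: α·A = (1−α)·B, so α = B/(A+B) = 0.1397619/0.1634843 ≈ 0.8549.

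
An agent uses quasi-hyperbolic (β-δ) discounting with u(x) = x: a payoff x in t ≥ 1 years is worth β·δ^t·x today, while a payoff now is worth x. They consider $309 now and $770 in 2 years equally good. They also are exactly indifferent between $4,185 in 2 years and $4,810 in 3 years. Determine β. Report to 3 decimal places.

β ≈ 0.530

The second indifference involves only future payoffs, so β cancels: β·δ^2·4185 = β·δ^3·4810, giving δ = 4185/4810 = 0.87006.
The first indifference: 309 = β·δ^2·770, so β = 309/(δ^2·770) = 309/(0.75701·770) ≈ 0.530.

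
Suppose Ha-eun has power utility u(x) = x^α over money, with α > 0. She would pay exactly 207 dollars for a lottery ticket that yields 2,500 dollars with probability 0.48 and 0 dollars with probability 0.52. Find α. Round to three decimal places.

The lottery's expected utility is 0.48·u(2500) + 0.52·u(0) = 0.48·2500^α (since u(0) = 0 for α > 0).
Indifference: 207^α = 0.48·2500^α, so (207/2500)^α = 0.48.
α = ln(0.48) / ln(207/2500) = -0.733969/-2.491327 ≈ 0.295.

α ≈ 0.295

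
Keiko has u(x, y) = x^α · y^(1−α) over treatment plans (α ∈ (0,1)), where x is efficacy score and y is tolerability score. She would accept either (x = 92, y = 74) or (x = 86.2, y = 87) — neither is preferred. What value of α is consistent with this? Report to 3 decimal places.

Indifference: 92^α · 74^(1−α) = 86.2^α · 87^(1−α).
Taking logs: α·ln 92 + (1−α)·ln 74 = α·ln 86.2 + (1−α)·ln 87, i.e. α·0.065118 = (1−α)·0.161843.
With A = 0.065118 and B = 0.161843: α·A = (1−α)·B, so α = B/(A+B) = 0.161843/0.226961 ≈ 0.713.

α ≈ 0.713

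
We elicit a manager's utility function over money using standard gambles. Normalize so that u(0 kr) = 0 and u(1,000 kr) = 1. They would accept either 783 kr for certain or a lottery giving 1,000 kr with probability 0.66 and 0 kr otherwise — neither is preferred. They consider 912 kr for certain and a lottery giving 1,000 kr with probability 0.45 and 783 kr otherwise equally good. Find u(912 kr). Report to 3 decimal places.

First, u(783 kr) = 0.66·u(1,000 kr) + 0.34·u(0 kr) = 0.66.
Chaining: u(912 kr) = 0.45·1.00 + 0.55·0.66 = 0.8130.

0.813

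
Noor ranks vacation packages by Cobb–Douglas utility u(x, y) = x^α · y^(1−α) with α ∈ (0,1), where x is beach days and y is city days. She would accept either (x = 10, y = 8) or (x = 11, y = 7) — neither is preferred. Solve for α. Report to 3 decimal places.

α ≈ 0.584

Indifference: 10^α · 8^(1−α) = 11^α · 7^(1−α).
(10/11)^α = (7/8)^(1−α); take logs: α·ln(10/11) = (1−α)·ln(7/8), i.e. α·-0.095310 = (1−α)·-0.133531.
With A = -0.095310 and B = -0.133531: α·A = (1−α)·B, so α = B/(A+B) = -0.133531/-0.228841 ≈ 0.584.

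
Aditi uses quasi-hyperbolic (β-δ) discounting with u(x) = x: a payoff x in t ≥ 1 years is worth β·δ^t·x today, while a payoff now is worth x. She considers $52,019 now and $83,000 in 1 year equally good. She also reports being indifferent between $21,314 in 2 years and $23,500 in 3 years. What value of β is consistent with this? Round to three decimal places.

β ≈ 0.691

Both payoffs in the second observation are in the future, so β drops out: δ^2·21314 = δ^3·23500 ⇒ δ = 21314/23500 = 0.90698.
Substituting δ into 52019 = β·δ·83000: β = 52019/(75279.234) ≈ 0.691.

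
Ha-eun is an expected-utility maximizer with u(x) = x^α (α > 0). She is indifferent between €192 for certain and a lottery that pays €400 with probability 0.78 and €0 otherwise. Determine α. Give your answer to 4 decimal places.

Since u(0) = 0, the lottery's EU is 0.78·400^α.
Indifference: 192^α = 0.78·400^α, so (192/400)^α = 0.78.
Take logs: α = ln 0.78 / ln(192/400) ≈ 0.338517.

α ≈ 0.3385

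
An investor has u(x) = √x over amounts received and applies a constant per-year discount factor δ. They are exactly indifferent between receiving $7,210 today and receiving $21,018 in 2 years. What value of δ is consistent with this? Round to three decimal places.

δ ≈ 0.765

Indifference means u(7210) = δ^2 · u(21018), so δ^2 = u(7210)/u(21018).
With u(x) = √x: δ^2 = √7210/√21018 = √(7210/21018) = 0.58570.
Taking the square root: δ = 0.58570^(1/2) ≈ 0.765.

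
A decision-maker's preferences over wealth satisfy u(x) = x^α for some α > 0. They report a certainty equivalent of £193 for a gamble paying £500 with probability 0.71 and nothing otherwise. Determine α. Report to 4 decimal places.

Since u(0) = 0, the lottery's EU is 0.71·500^α.
Indifference: 193^α = 0.71·500^α, so (193/500)^α = 0.71.
Taking logs: α·ln(193/500) = ln(0.71), so α = -0.3424903 / -0.9519179 ≈ 0.3598.

α ≈ 0.3598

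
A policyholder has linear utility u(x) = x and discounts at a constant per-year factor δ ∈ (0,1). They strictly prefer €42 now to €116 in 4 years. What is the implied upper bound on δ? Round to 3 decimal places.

δ < 0.776

The preference means 42 > δ^4·116.
So δ^4 < 42/116 = 0.36207; taking the 4th root of both positive sides preserves the inequality.
δ < (42/116)^(1/4) ≈ 0.776.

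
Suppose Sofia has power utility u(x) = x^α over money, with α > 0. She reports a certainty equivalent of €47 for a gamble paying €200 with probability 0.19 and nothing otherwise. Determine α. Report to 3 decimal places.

α ≈ 1.147

The lottery's expected utility is 0.19·u(200) + 0.81·u(0) = 0.19·200^α (since u(0) = 0 for α > 0).
Equating: 47^α = 0.19·200^α, i.e. 0.2350^α = 0.19.
Taking logs: α·ln(47/200) = ln(0.19), so α = -1.660731 / -1.448170 ≈ 1.147.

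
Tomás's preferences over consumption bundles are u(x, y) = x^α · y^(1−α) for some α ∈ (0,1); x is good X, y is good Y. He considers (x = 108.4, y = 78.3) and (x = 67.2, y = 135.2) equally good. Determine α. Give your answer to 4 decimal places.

α ≈ 0.5332

Set the two utilities equal: 108.4^α·78.3^(1−α) = 67.2^α·135.2^(1−α).
Rearrange to (108.4/67.2)^α = (135.2/78.3)^(1−α) and take logs: α·0.4781548 = (1−α)·0.5462076.
With A = 0.4781548 and B = 0.5462076: α·A = (1−α)·B, so α = B/(A+B) = 0.5462076/1.0243624 ≈ 0.5332.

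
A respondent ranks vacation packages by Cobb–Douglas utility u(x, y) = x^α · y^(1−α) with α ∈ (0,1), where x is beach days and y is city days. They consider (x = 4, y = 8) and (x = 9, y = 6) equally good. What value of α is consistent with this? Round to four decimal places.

α ≈ 0.2619

The Cobb–Douglas utilities coincide, so 4^α·8^(1−α) = 9^α·6^(1−α).
Taking logs: α·ln 4 + (1−α)·ln 8 = α·ln 9 + (1−α)·ln 6, i.e. α·-0.8109302 = (1−α)·-0.2876821.
So α/(1−α) = (-0.2876821)/(-0.8109302) = 0.3547557, and α = 0.3547557/1.3547557 ≈ 0.2619.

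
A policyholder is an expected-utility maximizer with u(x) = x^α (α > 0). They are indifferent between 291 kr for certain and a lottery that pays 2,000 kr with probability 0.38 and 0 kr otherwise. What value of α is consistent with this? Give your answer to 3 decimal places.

α ≈ 0.502

The lottery's expected utility is 0.38·u(2000) + 0.62·u(0) = 0.38·2000^α (since u(0) = 0 for α > 0).
Equating: 291^α = 0.38·2000^α, i.e. 0.1455^α = 0.38.
Taking logs: α·ln(291/2000) = ln(0.38), so α = -0.967584 / -1.927579 ≈ 0.502.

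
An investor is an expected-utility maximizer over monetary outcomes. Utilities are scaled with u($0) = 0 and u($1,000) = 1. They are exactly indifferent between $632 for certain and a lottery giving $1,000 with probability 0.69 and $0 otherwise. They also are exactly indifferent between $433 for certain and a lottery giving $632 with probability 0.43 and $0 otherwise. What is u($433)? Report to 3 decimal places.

From the first indifference, u($632) = 0.69·u($1,000) + 0.31·u($0) = 0.69·1 + 0.31·0 = 0.69.
The second indifference gives u($433) = 0.43·u($632) + 0.57·u($0) = 0.43·0.69 + 0.57·0.00 = 0.2967.

0.297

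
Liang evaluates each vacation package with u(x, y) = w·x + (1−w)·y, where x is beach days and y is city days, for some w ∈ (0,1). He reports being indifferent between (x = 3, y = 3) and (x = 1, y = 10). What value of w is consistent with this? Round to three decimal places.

Equating utilities: w·3 + (1−w)·3 = w·1 + (1−w)·10.
w·(3−1) = (1−w)·(10−3), i.e. w·2 = (1−w)·7.
Hence w = 7/(2+7) = 7/9 = 0.778.

w = 0.778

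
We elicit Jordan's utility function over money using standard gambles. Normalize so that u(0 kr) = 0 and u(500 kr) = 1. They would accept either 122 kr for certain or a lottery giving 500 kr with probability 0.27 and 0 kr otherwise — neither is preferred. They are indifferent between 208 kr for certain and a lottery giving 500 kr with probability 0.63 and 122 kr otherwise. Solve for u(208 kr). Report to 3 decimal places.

From the first indifference, u(122 kr) = 0.27·u(500 kr) + 0.73·u(0 kr) = 0.27·1 + 0.73·0 = 0.27.
The second indifference gives u(208 kr) = 0.63·u(500 kr) + 0.37·u(122 kr) = 0.63·1.00 + 0.37·0.27 = 0.7299.

0.730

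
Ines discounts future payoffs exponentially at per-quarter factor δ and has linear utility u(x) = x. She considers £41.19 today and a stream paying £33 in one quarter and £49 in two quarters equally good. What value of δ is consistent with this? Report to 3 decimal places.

δ ≈ 0.640

The stream is worth 33δ + 49δ² today, so 33δ + 49δ² = 41.19.
Rearranged: 49δ² + 33δ − 41.19 = 0.
The positive root is δ = [−33 + √(33² + 4·49·41.19)] / (2·49) = (−33 + 95.720)/98 ≈ 0.640.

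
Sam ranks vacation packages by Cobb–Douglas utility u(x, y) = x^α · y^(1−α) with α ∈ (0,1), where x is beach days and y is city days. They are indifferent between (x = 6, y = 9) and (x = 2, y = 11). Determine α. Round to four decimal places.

Indifference: 6^α · 9^(1−α) = 2^α · 11^(1−α).
Taking logs: α·ln 6 + (1−α)·ln 9 = α·ln 2 + (1−α)·ln 11, i.e. α·1.0986123 = (1−α)·0.2006707.
Thus α·(1.2992830) = 0.2006707, so α = 0.2006707/1.2992830 ≈ 0.1544.

α ≈ 0.1544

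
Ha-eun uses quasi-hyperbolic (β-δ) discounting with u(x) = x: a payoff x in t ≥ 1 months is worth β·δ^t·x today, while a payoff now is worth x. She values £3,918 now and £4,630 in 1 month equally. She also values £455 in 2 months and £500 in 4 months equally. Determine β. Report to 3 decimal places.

Both payoffs in the second observation are in the future, so β drops out: δ^2·455 = δ^4·500 ⇒ δ^2 = 455/500 = 0.91000, so δ = 0.95394.
Substituting δ into 3918 = β·δ·4630: β = 3918/(4416.739) ≈ 0.887.

β ≈ 0.887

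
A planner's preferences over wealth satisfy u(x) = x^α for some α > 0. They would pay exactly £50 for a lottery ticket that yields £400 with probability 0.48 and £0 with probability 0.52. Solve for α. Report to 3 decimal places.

α ≈ 0.353

EU(lottery) = 0.48·400^α + 0.52·0 = 0.48·400^α.
Setting u(50) equal to that: 50^α = 0.48·400^α ⇒ (50/400)^α = 0.48.
Taking logs: α·ln(50/400) = ln(0.48), so α = -0.733969 / -2.079442 ≈ 0.353.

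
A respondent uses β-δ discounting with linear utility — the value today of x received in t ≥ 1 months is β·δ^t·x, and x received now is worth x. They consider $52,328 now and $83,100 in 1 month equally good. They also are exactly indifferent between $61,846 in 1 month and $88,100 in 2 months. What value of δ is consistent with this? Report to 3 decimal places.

Both payoffs in the second observation are in the future, so β drops out: δ^1·61846 = δ^2·88100 ⇒ δ = 61846/88100 = 0.70200.

δ ≈ 0.702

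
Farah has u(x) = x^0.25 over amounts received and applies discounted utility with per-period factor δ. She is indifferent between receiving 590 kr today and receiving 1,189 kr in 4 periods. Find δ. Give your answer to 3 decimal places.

Equating discounted utilities: u(590) = δ^4·u(1189) ⇒ δ^4 = u(590)/u(1189).
Since u(x) = x^0.25, δ^4 = (590/1189)^0.25 = 0.49622^0.25 = 0.83930.
Taking the 4th root: δ = 0.83930^(1/4) ≈ 0.957.

δ ≈ 0.957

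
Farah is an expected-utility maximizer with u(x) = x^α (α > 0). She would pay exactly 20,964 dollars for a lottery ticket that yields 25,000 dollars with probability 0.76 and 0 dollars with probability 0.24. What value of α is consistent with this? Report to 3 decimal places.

α ≈ 1.559

EU(lottery) = 0.76·25000^α + 0.24·0 = 0.76·25000^α.
Equating: 20964^α = 0.76·25000^α, i.e. 0.8386^α = 0.76.
Take logs: α = ln 0.76 / ln(20964/25000) ≈ 1.55869.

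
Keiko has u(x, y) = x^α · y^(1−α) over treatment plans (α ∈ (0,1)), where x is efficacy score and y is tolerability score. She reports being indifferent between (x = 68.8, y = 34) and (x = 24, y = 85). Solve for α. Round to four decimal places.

The Cobb–Douglas utilities coincide, so 68.8^α·34^(1−α) = 24^α·85^(1−α).
(68.8/24)^α = (85/34)^(1−α); take logs: α·ln(68.8/24) = (1−α)·ln(85/34), i.e. α·1.0531499 = (1−α)·0.9162907.
So α/(1−α) = (0.9162907)/(1.0531499) = 0.8700477, and α = 0.8700477/1.8700477 ≈ 0.4653.

α ≈ 0.4653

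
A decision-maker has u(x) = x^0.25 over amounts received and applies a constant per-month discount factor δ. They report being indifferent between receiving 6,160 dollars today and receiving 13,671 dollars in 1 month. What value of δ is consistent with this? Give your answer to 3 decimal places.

Equating discounted utilities: u(6160) = δ·u(13671) ⇒ δ = u(6160)/u(13671).
Since u(x) = x^0.25, δ = (6160/13671)^0.25 = 0.45059^0.25 = 0.81930.

δ ≈ 0.819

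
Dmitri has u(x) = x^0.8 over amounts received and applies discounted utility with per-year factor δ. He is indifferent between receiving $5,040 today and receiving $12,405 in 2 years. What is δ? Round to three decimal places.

δ ≈ 0.697

The payoff in 2 years is discounted by δ^2, so u(5040) = δ^2·u(12405) and δ^2 = u(5040)/u(12405).
With u(x) = x^0.8: δ^2 = 5040^0.8/12405^0.8 = (5040/12405)^0.8 = 0.48648.
Hence δ = (0.48648)^(1/2) = 0.69748.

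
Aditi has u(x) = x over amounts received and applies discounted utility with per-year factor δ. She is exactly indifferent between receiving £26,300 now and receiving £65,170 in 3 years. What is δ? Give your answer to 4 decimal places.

Equating discounted utilities: u(26300) = δ^3·u(65170) ⇒ δ^3 = u(26300)/u(65170).
With u(x) = x: δ^3 = 26300/65170 = 0.40356.
Hence δ = (0.40356)^(1/3) = 0.738986.

δ ≈ 0.7390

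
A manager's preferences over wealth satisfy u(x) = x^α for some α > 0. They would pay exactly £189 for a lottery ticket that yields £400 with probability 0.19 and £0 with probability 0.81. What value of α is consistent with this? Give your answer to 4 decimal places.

Since u(0) = 0, the lottery's EU is 0.19·400^α.
Equating: 189^α = 0.19·400^α, i.e. 0.4725^α = 0.19.
Taking logs: α·ln(189/400) = ln(0.19), so α = -1.6607312 / -0.7497175 ≈ 2.2151.

α ≈ 2.2151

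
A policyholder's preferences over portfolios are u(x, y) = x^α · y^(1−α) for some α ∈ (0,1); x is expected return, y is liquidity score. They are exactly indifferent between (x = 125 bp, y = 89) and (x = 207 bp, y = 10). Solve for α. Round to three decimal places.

α ≈ 0.813

Set the two utilities equal: 125^α·89^(1−α) = 207^α·10^(1−α).
(125/207)^α = (10/89)^(1−α); take logs: α·ln(125/207) = (1−α)·ln(10/89), i.e. α·-0.504405 = (1−α)·-2.186051.
Thus α·(-2.690456) = -2.186051, so α = -2.186051/-2.690456 ≈ 0.813.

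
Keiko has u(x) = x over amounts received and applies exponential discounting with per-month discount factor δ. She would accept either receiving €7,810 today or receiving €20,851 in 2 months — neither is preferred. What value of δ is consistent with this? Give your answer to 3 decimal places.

δ ≈ 0.612

Indifference means u(7810) = δ^2 · u(20851), so δ^2 = u(7810)/u(20851).
With u(x) = x: δ^2 = 7810/20851 = 0.37456.
Hence δ = (0.37456)^(1/2) = 0.61202.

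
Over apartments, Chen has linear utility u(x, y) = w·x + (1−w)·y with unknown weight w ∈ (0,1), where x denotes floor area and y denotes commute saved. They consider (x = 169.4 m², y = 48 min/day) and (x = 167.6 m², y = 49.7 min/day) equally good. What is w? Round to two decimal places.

w = 0.49

Indifference: w·169.4 + (1−w)·48 = w·167.6 + (1−w)·49.7.
Collecting terms: w·1.8 = (1−w)·1.7.
The marginal rate of substitution is 1.7/1.8, so w = 1.7/(1.8+1.7) = 0.49.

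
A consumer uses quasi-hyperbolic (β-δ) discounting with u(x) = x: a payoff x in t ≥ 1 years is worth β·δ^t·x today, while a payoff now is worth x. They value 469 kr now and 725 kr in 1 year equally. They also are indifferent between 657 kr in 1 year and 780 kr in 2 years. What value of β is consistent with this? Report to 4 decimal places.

From the later pair, β·δ^1·657 = β·δ^2·780; dividing through, δ = 657/780 = 0.84231.
Substituting δ into 469 = β·δ·725: β = 469/(610.673) ≈ 0.7680.

β ≈ 0.7680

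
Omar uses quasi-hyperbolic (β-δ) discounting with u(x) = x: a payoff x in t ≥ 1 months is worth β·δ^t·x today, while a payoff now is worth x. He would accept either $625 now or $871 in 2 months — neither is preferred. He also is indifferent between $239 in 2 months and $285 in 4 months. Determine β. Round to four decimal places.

β ≈ 0.8557

From the later pair, β·δ^2·239 = β·δ^4·285; dividing through, δ^2 = 239/285 = 0.83860, so δ = 0.91575.
Substituting δ into 625 = β·δ^2·871: β = 625/(730.418) ≈ 0.8557.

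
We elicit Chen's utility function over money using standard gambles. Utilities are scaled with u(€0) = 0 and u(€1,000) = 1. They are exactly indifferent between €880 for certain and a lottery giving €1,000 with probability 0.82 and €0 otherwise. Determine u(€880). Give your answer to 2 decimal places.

The indifference gives u(€880) = 0.82·u(€1,000) + 0.18·u(€0) = 0.82·1 + 0.18·0 = 0.82.

0.82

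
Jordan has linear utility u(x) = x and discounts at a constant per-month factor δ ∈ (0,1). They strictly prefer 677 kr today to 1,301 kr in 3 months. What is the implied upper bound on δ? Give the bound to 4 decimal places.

Comparing present values: 677 > δ^3·1301.
So δ^3 < 677/1301 = 0.52037; taking the cube root of both positive sides preserves the inequality.
δ < (677/1301)^(1/3) ≈ 0.8043.

δ < 0.8043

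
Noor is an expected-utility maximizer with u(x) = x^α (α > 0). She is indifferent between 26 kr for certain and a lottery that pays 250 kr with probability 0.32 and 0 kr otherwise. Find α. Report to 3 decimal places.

EU(lottery) = 0.32·250^α + 0.68·0 = 0.32·250^α.
Indifference: 26^α = 0.32·250^α, so (26/250)^α = 0.32.
α = ln(0.32) / ln(26/250) = -1.139434/-2.263364 ≈ 0.503.

α ≈ 0.503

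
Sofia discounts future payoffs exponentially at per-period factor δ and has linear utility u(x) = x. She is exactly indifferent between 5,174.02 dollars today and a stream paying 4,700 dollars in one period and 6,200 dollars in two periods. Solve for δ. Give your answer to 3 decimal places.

Present value of the stream is 4700·δ + 6200·δ². Indifference gives 4700δ + 6200δ² = 5174.02.
Rearranged: 6200δ² + 4700δ − 5174.02 = 0.
The positive root is δ = [−4700 + √(4700² + 4·6200·5174.02)] / (2·6200) = (−4700 + 12264.000)/12400 ≈ 0.610.

δ ≈ 0.610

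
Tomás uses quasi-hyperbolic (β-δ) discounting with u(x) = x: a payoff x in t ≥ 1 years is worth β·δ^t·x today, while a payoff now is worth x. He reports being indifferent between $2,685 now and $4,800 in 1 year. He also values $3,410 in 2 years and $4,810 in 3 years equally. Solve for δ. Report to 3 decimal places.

From the later pair, β·δ^2·3410 = β·δ^3·4810; dividing through, δ = 3410/4810 = 0.70894.

δ ≈ 0.709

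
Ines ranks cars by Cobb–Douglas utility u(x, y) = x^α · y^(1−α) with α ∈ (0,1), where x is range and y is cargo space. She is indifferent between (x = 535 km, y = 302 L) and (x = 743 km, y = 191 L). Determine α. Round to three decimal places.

α ≈ 0.582

The Cobb–Douglas utilities coincide, so 535^α·302^(1−α) = 743^α·191^(1−α).
Rearrange to (535/743)^α = (191/302)^(1−α) and take logs: α·-0.328429 = (1−α)·-0.458154.
Thus α·(-0.786583) = -0.458154, so α = -0.458154/-0.786583 ≈ 0.582.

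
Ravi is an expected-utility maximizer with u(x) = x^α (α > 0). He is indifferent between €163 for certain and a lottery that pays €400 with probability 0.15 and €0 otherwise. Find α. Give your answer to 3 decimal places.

α ≈ 2.113

The lottery's expected utility is 0.15·u(400) + 0.85·u(0) = 0.15·400^α (since u(0) = 0 for α > 0).
Setting u(163) equal to that: 163^α = 0.15·400^α ⇒ (163/400)^α = 0.15.
Taking logs: α·ln(163/400) = ln(0.15), so α = -1.897120 / -0.897714 ≈ 2.113.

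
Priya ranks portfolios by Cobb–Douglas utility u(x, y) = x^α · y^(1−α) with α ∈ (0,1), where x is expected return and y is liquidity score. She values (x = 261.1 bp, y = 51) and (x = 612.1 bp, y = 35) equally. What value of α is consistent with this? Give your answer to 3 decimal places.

α ≈ 0.306

The Cobb–Douglas utilities coincide, so 261.1^α·51^(1−α) = 612.1^α·35^(1−α).
Taking logs: α·ln 261.1 + (1−α)·ln 51 = α·ln 612.1 + (1−α)·ln 35, i.e. α·-0.851992 = (1−α)·-0.376478.
With A = -0.851992 and B = -0.376478: α·A = (1−α)·B, so α = B/(A+B) = -0.376478/-1.228470 ≈ 0.306.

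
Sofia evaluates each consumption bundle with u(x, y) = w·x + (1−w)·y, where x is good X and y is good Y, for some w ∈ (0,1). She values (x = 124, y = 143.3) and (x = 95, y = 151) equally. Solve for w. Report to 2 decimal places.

w = 0.21

Indifference: w·124 + (1−w)·143.3 = w·95 + (1−w)·151.
Collecting terms: w·29 = (1−w)·7.7.
So w/(1−w) = 7.7/29 = 0.2655, giving w = 7.7/(29+7.7) = 0.21.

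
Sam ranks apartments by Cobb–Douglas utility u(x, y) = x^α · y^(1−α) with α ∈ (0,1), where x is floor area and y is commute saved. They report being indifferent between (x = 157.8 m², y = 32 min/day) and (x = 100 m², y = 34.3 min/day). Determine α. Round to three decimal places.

α ≈ 0.132

The Cobb–Douglas utilities coincide, so 157.8^α·32^(1−α) = 100^α·34.3^(1−α).
(157.8/100)^α = (34.3/32)^(1−α); take logs: α·ln(157.8/100) = (1−α)·ln(34.3/32), i.e. α·0.456158 = (1−α)·0.069409.
Thus α·(0.525567) = 0.069409, so α = 0.069409/0.525567 ≈ 0.132.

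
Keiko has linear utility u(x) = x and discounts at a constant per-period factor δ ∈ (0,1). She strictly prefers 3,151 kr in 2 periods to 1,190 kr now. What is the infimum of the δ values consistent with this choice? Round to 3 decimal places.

Comparing present values: 1190 < δ^2·3151.
So δ^2 > 1190/3151 = 0.37766; taking the square root of both positive sides preserves the inequality.
δ > (1190/3151)^(1/2) ≈ 0.615.

δ > 0.615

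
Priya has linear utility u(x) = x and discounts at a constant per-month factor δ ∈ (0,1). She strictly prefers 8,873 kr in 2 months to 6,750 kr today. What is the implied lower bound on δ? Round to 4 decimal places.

The preference means 6750 < δ^2·8873.
So δ^2 > 6750/8873 = 0.76073; taking the square root of both positive sides preserves the inequality.
δ > 0.76073^(1/2) = 0.8722.

δ > 0.8722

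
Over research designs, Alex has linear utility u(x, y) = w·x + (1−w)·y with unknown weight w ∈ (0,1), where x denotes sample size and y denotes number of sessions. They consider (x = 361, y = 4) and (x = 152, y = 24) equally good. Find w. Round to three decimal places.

w = 0.087

Indifference: w·361 + (1−w)·4 = w·152 + (1−w)·24.
Rearranging, 209·w − 20·(1−w) = 0.
So w/(1−w) = 20/209 = 0.0957, giving w = 20/(209+20) = 0.087.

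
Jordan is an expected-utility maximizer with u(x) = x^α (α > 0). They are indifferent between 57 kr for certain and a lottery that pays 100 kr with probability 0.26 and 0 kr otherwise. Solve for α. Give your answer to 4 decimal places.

α ≈ 2.3964

EU(lottery) = 0.26·100^α + 0.74·0 = 0.26·100^α.
Indifference: 57^α = 0.26·100^α, so (57/100)^α = 0.26.
Taking logs: α·ln(57/100) = ln(0.26), so α = -1.3470736 / -0.5621189 ≈ 2.3964.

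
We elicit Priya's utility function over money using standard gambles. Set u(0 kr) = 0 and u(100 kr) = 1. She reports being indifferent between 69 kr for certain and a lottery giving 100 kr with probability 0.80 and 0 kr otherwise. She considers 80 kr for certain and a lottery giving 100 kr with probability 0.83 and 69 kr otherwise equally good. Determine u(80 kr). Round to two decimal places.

From the first indifference, u(69 kr) = 0.80·u(100 kr) + 0.20·u(0 kr) = 0.80·1 + 0.20·0 = 0.80.
Chaining: u(80 kr) = 0.83·1.00 + 0.17·0.80 = 0.9660.

0.97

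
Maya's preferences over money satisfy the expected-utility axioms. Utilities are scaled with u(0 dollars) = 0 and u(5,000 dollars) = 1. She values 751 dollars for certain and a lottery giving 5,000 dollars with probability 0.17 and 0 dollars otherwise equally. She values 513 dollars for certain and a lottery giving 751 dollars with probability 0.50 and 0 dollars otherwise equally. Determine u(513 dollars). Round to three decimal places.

0.085

From the first indifference, u(751 dollars) = 0.17·u(5,000 dollars) + 0.83·u(0 dollars) = 0.17·1 + 0.83·0 = 0.17.
Chaining: u(513 dollars) = 0.50·0.17 + 0.50·0.00 = 0.0850.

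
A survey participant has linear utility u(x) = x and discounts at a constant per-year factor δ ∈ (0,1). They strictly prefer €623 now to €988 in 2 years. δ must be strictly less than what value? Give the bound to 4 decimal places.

δ < 0.7941

The preference means 623 > δ^2·988.
So δ^2 < 623/988 = 0.63057; taking the square root of both positive sides preserves the inequality.
δ < (623/988)^(1/2) ≈ 0.7941.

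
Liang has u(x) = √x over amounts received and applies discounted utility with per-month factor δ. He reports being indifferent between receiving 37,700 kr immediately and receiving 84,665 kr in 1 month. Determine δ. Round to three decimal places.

The payoff in 1 month is discounted by δ, so u(37700) = δ·u(84665) and δ = u(37700)/u(84665).
With u(x) = √x: δ = √37700/√84665 = √(37700/84665) = 0.66730.

δ ≈ 0.667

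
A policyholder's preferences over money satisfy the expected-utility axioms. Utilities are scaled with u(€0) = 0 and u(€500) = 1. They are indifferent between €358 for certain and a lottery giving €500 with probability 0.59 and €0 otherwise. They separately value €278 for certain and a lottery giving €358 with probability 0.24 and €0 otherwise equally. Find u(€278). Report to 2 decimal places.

From the first indifference, u(€358) = 0.59·u(€500) + 0.41·u(€0) = 0.59·1 + 0.41·0 = 0.59.
Then u(€278) = 0.24·u(€358) + 0.76·u(€0) = 0.24·0.59 + 0.76·0.00 = 0.1416.

0.14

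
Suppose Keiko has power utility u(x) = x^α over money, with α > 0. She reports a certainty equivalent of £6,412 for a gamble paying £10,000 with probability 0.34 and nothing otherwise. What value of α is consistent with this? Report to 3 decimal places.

The lottery's expected utility is 0.34·u(10000) + 0.66·u(0) = 0.34·10000^α (since u(0) = 0 for α > 0).
Setting u(6412) equal to that: 6412^α = 0.34·10000^α ⇒ (6412/10000)^α = 0.34.
Take logs: α = ln 0.34 / ln(6412/10000) ≈ 2.42749.

α ≈ 2.427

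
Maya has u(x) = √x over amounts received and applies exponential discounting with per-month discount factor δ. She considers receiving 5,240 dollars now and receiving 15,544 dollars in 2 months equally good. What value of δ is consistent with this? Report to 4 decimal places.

δ ≈ 0.7620

Equating discounted utilities: u(5240) = δ^2·u(15544) ⇒ δ^2 = u(5240)/u(15544).
With u(x) = √x: δ^2 = √5240/√15544 = √(5240/15544) = 0.58061.
Hence δ = (0.58061)^(1/2) = 0.761977.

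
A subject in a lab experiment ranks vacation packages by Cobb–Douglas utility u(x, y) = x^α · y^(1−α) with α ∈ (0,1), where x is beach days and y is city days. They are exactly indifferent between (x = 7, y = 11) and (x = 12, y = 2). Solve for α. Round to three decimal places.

Indifference: 7^α · 11^(1−α) = 12^α · 2^(1−α).
(7/12)^α = (2/11)^(1−α); take logs: α·ln(7/12) = (1−α)·ln(2/11), i.e. α·-0.538997 = (1−α)·-1.704748.
So α/(1−α) = (-1.704748)/(-0.538997) = 3.162815, and α = 3.162815/4.162815 ≈ 0.760.

α ≈ 0.760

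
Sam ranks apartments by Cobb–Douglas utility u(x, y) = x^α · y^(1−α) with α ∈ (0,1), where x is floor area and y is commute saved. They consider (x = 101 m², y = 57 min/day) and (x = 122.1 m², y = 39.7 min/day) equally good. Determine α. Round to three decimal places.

α ≈ 0.656

Indifference: 101^α · 57^(1−α) = 122.1^α · 39.7^(1−α).
Taking logs: α·ln 101 + (1−α)·ln 57 = α·ln 122.1 + (1−α)·ln 39.7, i.e. α·-0.189720 = (1−α)·-0.361700.
So α/(1−α) = (-0.361700)/(-0.189720) = 1.906494, and α = 1.906494/2.906494 ≈ 0.656.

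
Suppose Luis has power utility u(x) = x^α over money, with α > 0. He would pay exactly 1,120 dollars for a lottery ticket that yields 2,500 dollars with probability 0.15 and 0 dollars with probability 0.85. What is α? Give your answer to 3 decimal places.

The lottery's expected utility is 0.15·u(2500) + 0.85·u(0) = 0.15·2500^α (since u(0) = 0 for α > 0).
Equating: 1120^α = 0.15·2500^α, i.e. 0.4480^α = 0.15.
Take logs: α = ln 0.15 / ln(1120/2500) ≈ 2.36265.

α ≈ 2.363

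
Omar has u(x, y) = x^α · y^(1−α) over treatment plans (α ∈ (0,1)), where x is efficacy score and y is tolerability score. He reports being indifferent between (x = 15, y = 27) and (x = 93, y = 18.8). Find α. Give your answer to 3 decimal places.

α ≈ 0.166

Indifference: 15^α · 27^(1−α) = 93^α · 18.8^(1−α).
(15/93)^α = (18.8/27)^(1−α); take logs: α·ln(15/93) = (1−α)·ln(18.8/27), i.e. α·-1.824549 = (1−α)·-0.361980.
So α/(1−α) = (-0.361980)/(-1.824549) = 0.198394, and α = 0.198394/1.198394 ≈ 0.166.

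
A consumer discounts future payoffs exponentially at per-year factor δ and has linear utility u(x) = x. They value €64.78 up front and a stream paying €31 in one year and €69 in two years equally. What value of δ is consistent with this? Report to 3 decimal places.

δ ≈ 0.770

Equating present values: 64.78 = 31δ + 69δ².
That is, 69δ² + 31δ − 64.78 = 0, a quadratic in δ.
The positive root is δ = [−31 + √(31² + 4·69·64.78)] / (2·69) = (−31 + 137.260)/138 ≈ 0.770.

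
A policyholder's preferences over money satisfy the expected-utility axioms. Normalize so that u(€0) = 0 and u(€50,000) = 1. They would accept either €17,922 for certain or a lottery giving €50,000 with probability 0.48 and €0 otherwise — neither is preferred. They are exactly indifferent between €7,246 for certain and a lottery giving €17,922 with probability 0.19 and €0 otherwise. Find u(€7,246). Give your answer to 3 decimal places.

0.091

The first gamble pins u(€17,922): it must equal 0.48·1 + 0.52·0 = 0.48.
Chaining: u(€7,246) = 0.19·0.48 + 0.81·0.00 = 0.0912.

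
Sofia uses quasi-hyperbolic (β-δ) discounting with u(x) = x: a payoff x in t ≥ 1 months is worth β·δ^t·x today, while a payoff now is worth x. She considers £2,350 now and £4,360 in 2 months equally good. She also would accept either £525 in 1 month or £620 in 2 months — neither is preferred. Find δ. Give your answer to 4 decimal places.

Both payoffs in the second observation are in the future, so β drops out: δ^1·525 = δ^2·620 ⇒ δ = 525/620 = 0.84677.

δ ≈ 0.8468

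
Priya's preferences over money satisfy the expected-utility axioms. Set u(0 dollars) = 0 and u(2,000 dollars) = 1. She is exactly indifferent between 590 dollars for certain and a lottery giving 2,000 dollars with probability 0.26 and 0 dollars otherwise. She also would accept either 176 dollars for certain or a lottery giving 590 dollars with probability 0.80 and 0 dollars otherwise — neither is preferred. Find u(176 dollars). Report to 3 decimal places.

From the first indifference, u(590 dollars) = 0.26·u(2,000 dollars) + 0.74·u(0 dollars) = 0.26·1 + 0.74·0 = 0.26.
Chaining: u(176 dollars) = 0.80·0.26 + 0.20·0.00 = 0.2080.

0.208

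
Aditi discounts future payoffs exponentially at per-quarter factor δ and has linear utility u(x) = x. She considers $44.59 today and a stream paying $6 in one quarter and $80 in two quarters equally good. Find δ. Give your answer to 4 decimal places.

Present value of the stream is 6·δ + 80·δ². Indifference gives 6δ + 80δ² = 44.59.
Rearranged: 80δ² + 6δ − 44.59 = 0.
δ = (−6 + √(6² + 4·80·44.59)) / (2·80) = (−6 + √14304.80) / 160 ≈ 0.7100.

δ ≈ 0.7100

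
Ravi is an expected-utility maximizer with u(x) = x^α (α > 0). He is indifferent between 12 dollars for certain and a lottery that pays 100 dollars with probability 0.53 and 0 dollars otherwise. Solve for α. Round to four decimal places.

EU(lottery) = 0.53·100^α + 0.47·0 = 0.53·100^α.
Equating: 12^α = 0.53·100^α, i.e. 0.1200^α = 0.53.
Take logs: α = ln 0.53 / ln(12/100) ≈ 0.299434.

α ≈ 0.2994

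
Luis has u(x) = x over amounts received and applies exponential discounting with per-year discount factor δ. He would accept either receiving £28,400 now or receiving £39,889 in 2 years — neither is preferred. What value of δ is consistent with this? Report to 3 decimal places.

δ ≈ 0.844

Indifference means u(28400) = δ^2 · u(39889), so δ^2 = u(28400)/u(39889).
With u(x) = x: δ^2 = 28400/39889 = 0.71198.
So δ = 0.71198^(1/2) ≈ 0.844.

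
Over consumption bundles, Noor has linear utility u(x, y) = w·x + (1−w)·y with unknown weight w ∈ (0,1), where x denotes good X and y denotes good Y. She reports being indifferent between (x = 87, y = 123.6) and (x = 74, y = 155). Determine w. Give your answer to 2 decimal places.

u(87,123.6) = u(74,155) means w·87 + (1−w)·123.6 = w·74 + (1−w)·155.
Collecting terms: w·13 = (1−w)·31.4.
Hence w = 31.4/(13+31.4) = 31.4/44.4 = 0.71.

w = 0.71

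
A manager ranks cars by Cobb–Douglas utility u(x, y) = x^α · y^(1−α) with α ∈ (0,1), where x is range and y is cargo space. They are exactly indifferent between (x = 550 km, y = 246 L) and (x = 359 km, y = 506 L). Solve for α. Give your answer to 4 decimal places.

α ≈ 0.6283

Set the two utilities equal: 550^α·246^(1−α) = 359^α·506^(1−α).
(550/359)^α = (506/246)^(1−α); take logs: α·ln(550/359) = (1−α)·ln(506/246), i.e. α·0.4265959 = (1−α)·0.7212051.
So α/(1−α) = (0.7212051)/(0.4265959) = 1.6906049, and α = 1.6906049/2.6906049 ≈ 0.6283.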